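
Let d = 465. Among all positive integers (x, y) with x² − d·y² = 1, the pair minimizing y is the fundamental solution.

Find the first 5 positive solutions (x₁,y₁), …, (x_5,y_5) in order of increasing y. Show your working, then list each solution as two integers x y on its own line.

[21; 1,1,3,2,2,2,3,1,1,42] for √465; ℓ=10 ⇒ convergent index 9
i=0: a=21 ⇒ p=21, q=1
…
i=3: a=3 ⇒ p=151, q=7
i=4: a=2 ⇒ p=345, q=16
…
i=6: a=2 ⇒ p=2027, q=94
…
i=8: a=1 ⇒ p=8949, q=415
i=9: a=1 ⇒ p=15871, q=736
→ (15871, 736).  Check: 15871²=251888641, 465·736²=251888640, difference 1.
n=2: (15871,736)∘(15871,736) = (15871·15871+465·736·736, 15871·736+736·15871) = (503777281,23362112)
n=3: (503777281,23362112)∘(15871,736) = (15871·503777281+465·736·23362112, 15871·23362112+736·503777281) = (15990898437631,741560158368)
n=4: (15990898437631,741560158368)∘(15871,736) = (15871·15990898437631+465·736·741560158368, 15871·741560158368+736·15990898437631) = (507583097703505921,23538602523554944)
n=5: (507583097703505921,23538602523554944)∘(15871,736) = (15871·507583097703505921+465·736·23538602523554944, 15871·23538602523554944+736·507583097703505921) = (16111702671313786506751,747162320561120874080)

15871 736
503777281 23362112
15990898437631 741560158368
507583097703505921 23538602523554944
16111702671313786506751 747162320561120874080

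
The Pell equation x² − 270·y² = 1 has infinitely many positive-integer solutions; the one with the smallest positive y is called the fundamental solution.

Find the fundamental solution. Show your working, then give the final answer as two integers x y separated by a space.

√270 → a₀=16, period (2,3,6,3,2,32); ℓ=6 even so k=5
k=0  a_k=16  p_k/q_k = 16/1
…
k=2  a_k=3  p_k/q_k = 115/7
k=3  a_k=6  p_k/q_k = 723/44
k=4  a_k=3  p_k/q_k = 2284/139
k=5  a_k=2  p_k/q_k = 5291/322
→ (5291, 322).  Check: 5291²=27994681, 270·322²=27994680, difference 1.

5291 322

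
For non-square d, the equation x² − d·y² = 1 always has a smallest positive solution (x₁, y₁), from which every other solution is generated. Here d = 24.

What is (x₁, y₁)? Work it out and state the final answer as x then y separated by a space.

d=24: √d = [4; 1,8] (ℓ=2, even), read p_1/q_1
i=0: a=4 ⇒ p=4, q=1
i=1: a=1 ⇒ p=5, q=1
fundamental: x₁=5, y₁=1  (since 25 − 24·1 = 1)

5 1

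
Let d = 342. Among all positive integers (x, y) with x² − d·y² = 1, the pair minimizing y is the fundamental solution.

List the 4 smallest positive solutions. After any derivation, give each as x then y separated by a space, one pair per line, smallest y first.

√342 → a₀=18, period (2,36); ℓ=2 even so k=1
i=0: a=18 ⇒ p=18, q=1
i=1: a=2 ⇒ p=37, q=2
(x₁, y₁) = (37, 2);  37² − 342·2² = 1 ✓
(x_2, y_2) = (37·37 + 342·2·2, 37·2 + 2·37) = (2737, 148)
(x_3, y_3) = (37·2737 + 342·2·148, 37·148 + 2·2737) = (202501, 10950)
(x_4, y_4) = (37·202501 + 342·2·10950, 37·10950 + 2·202501) = (14982337, 810152)

37 2
2737 148
202501 10950
14982337 810152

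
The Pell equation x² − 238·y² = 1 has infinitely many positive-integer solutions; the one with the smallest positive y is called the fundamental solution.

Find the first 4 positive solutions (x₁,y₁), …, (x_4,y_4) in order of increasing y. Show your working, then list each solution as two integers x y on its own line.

d=238: √d = [15; 2,2,1,14,1,2,2,30] (ℓ=8, even), read p_7/q_7
k=0  a_k=15  p_k/q_k = 15/1
…
k=2  a_k=2  p_k/q_k = 77/5
…
k=6  a_k=2  p_k/q_k = 4983/323
k=7  a_k=2  p_k/q_k = 11663/756
(x₁, y₁) = (11663, 756);  11663² − 238·756² = 1 ✓
k=2:  x_2 = 11663·11663+238·756·756 = 272051137,  y_2 = 11663·756+756·11663 = 17634456
k=3:  x_3 = 11663·272051137+238·756·17634456 = 6345864809999,  y_3 = 11663·17634456+756·272051137 = 411341319900
k=4:  x_4 = 11663·6345864809999+238·756·411341319900 = 148023642285985537,  y_4 = 11663·411341319900+756·6345864809999 = 9594947610352944

11663 756
272051137 17634456
6345864809999 411341319900
148023642285985537 9594947610352944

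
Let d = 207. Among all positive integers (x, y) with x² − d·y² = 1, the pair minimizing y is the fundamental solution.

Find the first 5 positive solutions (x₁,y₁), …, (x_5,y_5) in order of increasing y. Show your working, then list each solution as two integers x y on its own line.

√207 → a₀=14, period (2,1,1,2,1,1,2,28); ℓ=8 even so k=7
a_0=14:  p_0=14·1+0=14,  q_0=14·0+1=1
a_1=2:  p_1=2·14+1=29,  q_1=2·1+0=2
…
a_3=1:  p_3=1·43+29=72,  q_3=1·3+2=5
a_4=2:  p_4=2·72+43=187,  q_4=2·5+3=13
a_5=1:  p_5=1·187+72=259,  q_5=1·13+5=18
a_6=1:  p_6=1·259+187=446,  q_6=1·18+13=31
a_7=2:  p_7=2·446+259=1151,  q_7=2·31+18=80
→ (1151, 80).  Check: 1151²=1324801, 207·80²=1324800, difference 1.
(1151+80√207)^2 = 2649601 + 184160√207
(1151+80√207)^3 = 6099380351 + 423936240√207
(1151+80√207)^4 = 14040770918401 + 975901040320√207
(1151+80√207)^5 = 32321848554778751 + 2246523770880400√207

1151 80
2649601 184160
6099380351 423936240
14040770918401 975901040320
32321848554778751 2246523770880400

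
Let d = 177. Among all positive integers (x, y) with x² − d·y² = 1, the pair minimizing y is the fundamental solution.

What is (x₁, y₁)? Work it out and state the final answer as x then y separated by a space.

d=177: √d = [13; 3,3,2,8,2,3,3,26] (ℓ=8, even), read p_7/q_7
a_0=13:  p_0=13·1+0=13,  q_0=13·0+1=1
…
a_4=8:  p_4=8·306+133=2581,  q_4=8·23+10=194
a_5=2:  p_5=2·2581+306=5468,  q_5=2·194+23=411
a_6=3:  p_6=3·5468+2581=18985,  q_6=3·411+194=1427
a_7=3:  p_7=3·18985+5468=62423,  q_7=3·1427+411=4692
fundamental: x₁=62423, y₁=4692  (since 3896630929 − 177·22014864 = 1)

62423 4692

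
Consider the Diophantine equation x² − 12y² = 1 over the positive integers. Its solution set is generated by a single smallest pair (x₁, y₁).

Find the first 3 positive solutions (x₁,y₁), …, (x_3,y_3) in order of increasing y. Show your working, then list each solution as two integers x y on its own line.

√12 = [3; 2,6, …], period ℓ=2 (even) → k=1
k=0  a_k=3  p_k/q_k = 3/1
k=1  a_k=2  p_k/q_k = 7/2
→ (7, 2).  Check: 7²=49, 12·2²=48, difference 1.
n=2: (7,2)∘(7,2) = (7·7+12·2·2, 7·2+2·7) = (97,28)
n=3: (97,28)∘(7,2) = (7·97+12·2·28, 7·28+2·97) = (1351,390)

7 2
97 28
1351 390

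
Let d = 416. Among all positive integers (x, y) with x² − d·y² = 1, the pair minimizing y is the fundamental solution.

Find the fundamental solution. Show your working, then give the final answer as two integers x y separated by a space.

5201 255

[20; 2,1,1,9,1,1,2,40] for √416; ℓ=8 ⇒ convergent index 7
step 0: (20, 1)  from 20·(1,0) + (0,1)
…
step 4: (979, 48)  from 9·(102,5) + (61,3)
step 5: (1081, 53)  from 1·(979,48) + (102,5)
step 6: (2060, 101)  from 1·(1081,53) + (979,48)
step 7: (5201, 255)  from 2·(2060,101) + (1081,53)
(x₁, y₁) = (5201, 255);  5201² − 416·255² = 1 ✓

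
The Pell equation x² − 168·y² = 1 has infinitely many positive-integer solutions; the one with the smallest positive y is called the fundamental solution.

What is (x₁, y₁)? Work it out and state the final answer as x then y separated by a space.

√168 = [12; 1,24, …], period ℓ=2 (even) → k=1
a_0=12:  p_0=12·1+0=12,  q_0=12·0+1=1
a_1=1:  p_1=1·12+1=13,  q_1=1·1+0=1
→ (13, 1).  Check: 13²=169, 168·1²=168, difference 1.

13 1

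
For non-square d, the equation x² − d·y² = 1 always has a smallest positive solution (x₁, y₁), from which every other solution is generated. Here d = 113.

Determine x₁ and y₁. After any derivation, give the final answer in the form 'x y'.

[10; 1,1,1,2,2,1,1,1,20] for √113; ℓ=9 ⇒ convergent index 17
a_0=10:  p_0=10·1+0=10,  q_0=10·0+1=1
a_1=1:  p_1=1·10+1=11,  q_1=1·1+0=1
…
a_3=1:  p_3=1·21+11=32,  q_3=1·2+1=3
…
a_5=2:  p_5=2·85+32=202,  q_5=2·8+3=19
…
a_8=1:  p_8=1·489+287=776,  q_8=1·46+27=73
…
a_15=1:  p_15=1·313483+131952=445435,  q_15=1·29490+12413=41903
a_16=1:  p_16=1·445435+313483=758918,  q_16=1·41903+29490=71393
a_17=1:  p_17=1·758918+445435=1204353,  q_17=1·71393+41903=113296
→ (1204353, 113296).  Check: 1204353²=1450466148609, 113·113296²=1450466148608, difference 1.

1204353 113296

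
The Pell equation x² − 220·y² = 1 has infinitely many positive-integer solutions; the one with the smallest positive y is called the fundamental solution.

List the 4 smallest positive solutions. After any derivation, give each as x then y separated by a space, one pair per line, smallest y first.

89 6
15841 1068
2819609 190098
501874561 33836376

√220 = [14; 1,4,1,28, …], period ℓ=4 (even) → k=3
k=0  a_k=14  p_k/q_k = 14/1
k=1  a_k=1  p_k/q_k = 15/1
k=2  a_k=4  p_k/q_k = 74/5
k=3  a_k=1  p_k/q_k = 89/6
(x₁, y₁) = (89, 6);  89² − 220·6² = 1 ✓
(89+6√220)^2 = 15841 + 1068√220
(89+6√220)^3 = 2819609 + 190098√220
(89+6√220)^4 = 501874561 + 33836376√220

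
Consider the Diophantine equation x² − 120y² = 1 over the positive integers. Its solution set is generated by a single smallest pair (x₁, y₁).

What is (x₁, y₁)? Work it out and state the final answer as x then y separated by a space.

11 1

√120 = [10; 1,20, …], period ℓ=2 (even) → k=1
a_0=10:  p_0=10·1+0=10,  q_0=10·0+1=1
a_1=1:  p_1=1·10+1=11,  q_1=1·1+0=1
fundamental: x₁=11, y₁=1  (since 121 − 120·1 = 1)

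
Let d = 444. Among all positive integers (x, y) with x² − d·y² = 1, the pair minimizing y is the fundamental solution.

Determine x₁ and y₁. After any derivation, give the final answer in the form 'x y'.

295 14

[21; 14,42] for √444; ℓ=2 ⇒ convergent index 1
a_0=21:  p_0=21·1+0=21,  q_0=21·0+1=1
a_1=14:  p_1=14·21+1=295,  q_1=14·1+0=14
(x₁, y₁) = (295, 14);  295² − 444·14² = 1 ✓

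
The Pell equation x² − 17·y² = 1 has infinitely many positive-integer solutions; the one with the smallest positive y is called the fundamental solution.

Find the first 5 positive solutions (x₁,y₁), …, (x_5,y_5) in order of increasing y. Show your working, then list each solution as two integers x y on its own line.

33 8
2177 528
143649 34840
9478657 2298912
625447713 151693352

√17 = [4; 8, …], period ℓ=1 (odd) → k=1
a_0=4:  p_0=4·1+0=4,  q_0=4·0+1=1
a_1=8:  p_1=8·4+1=33,  q_1=8·1+0=8
fundamental: x₁=33, y₁=8  (since 1089 − 17·64 = 1)
(x_2, y_2) = (33·33 + 17·8·8, 33·8 + 8·33) = (2177, 528)
(x_3, y_3) = (33·2177 + 17·8·528, 33·528 + 8·2177) = (143649, 34840)
(x_4, y_4) = (33·143649 + 17·8·34840, 33·34840 + 8·143649) = (9478657, 2298912)
(x_5, y_5) = (33·9478657 + 17·8·2298912, 33·2298912 + 8·9478657) = (625447713, 151693352)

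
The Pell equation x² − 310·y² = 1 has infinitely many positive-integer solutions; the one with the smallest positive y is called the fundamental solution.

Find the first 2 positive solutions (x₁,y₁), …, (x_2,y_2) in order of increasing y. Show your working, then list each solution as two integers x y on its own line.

848719 48204
1440647881921 81823301352

[17; 1,1,1,1,5,…,1,1,34] for √310; ℓ=16 ⇒ convergent index 15
k=0  a_k=17  p_k/q_k = 17/1
k=1  a_k=1  p_k/q_k = 18/1
k=2  a_k=1  p_k/q_k = 35/2
k=3  a_k=1  p_k/q_k = 53/3
k=4  a_k=1  p_k/q_k = 88/5
…
k=6  a_k=3  p_k/q_k = 1567/89
…
k=8  a_k=2  p_k/q_k = 5687/323
k=9  a_k=1  p_k/q_k = 7747/440
…
k=11  a_k=5  p_k/q_k = 152387/8655
k=12  a_k=1  p_k/q_k = 181315/10298
k=13  a_k=1  p_k/q_k = 333702/18953
k=14  a_k=1  p_k/q_k = 515017/29251
k=15  a_k=1  p_k/q_k = 848719/48204
(x₁, y₁) = (848719, 48204);  848719² − 310·48204² = 1 ✓
(x_2, y_2) = (848719·848719 + 310·48204·48204, 848719·48204 + 48204·848719) = (1440647881921, 81823301352)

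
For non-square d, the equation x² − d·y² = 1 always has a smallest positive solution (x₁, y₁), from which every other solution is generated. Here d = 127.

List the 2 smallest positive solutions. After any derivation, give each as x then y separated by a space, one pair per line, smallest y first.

√127 → a₀=11, period (3,1,2,2,7,11,7,2,2,1,3,22); ℓ=12 even so k=11
a_0=11:  p_0=11·1+0=11,  q_0=11·0+1=1
…
a_3=2:  p_3=2·45+34=124,  q_3=2·4+3=11
…
a_10=1:  p_10=1·906941+367620=1274561,  q_10=1·80478+32621=113099
a_11=3:  p_11=3·1274561+906941=4730624,  q_11=3·113099+80478=419775
(x₁, y₁) = (4730624, 419775);  4730624² − 127·419775² = 1 ✓
k=2:  x_2 = 4730624·4730624+127·419775·419775 = 44757606858751,  y_2 = 4730624·419775+419775·4730624 = 3971595379200

4730624 419775
44757606858751 3971595379200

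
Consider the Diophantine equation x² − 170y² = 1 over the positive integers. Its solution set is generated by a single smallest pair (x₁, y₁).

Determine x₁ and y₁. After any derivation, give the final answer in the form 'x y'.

339 26

[13; 26] for √170; ℓ=1 ⇒ convergent index 1
i=0: a=13 ⇒ p=13, q=1
i=1: a=26 ⇒ p=339, q=26
fundamental: x₁=339, y₁=26  (since 114921 − 170·676 = 1)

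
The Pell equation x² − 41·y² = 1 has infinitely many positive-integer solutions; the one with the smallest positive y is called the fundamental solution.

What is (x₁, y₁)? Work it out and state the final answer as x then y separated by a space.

d=41: √d = [6; 2,2,12] (ℓ=3, odd), read p_5/q_5
a_0=6:  p_0=6·1+0=6,  q_0=6·0+1=1
…
a_3=12:  p_3=12·32+13=397,  q_3=12·5+2=62
a_4=2:  p_4=2·397+32=826,  q_4=2·62+5=129
a_5=2:  p_5=2·826+397=2049,  q_5=2·129+62=320
fundamental: x₁=2049, y₁=320  (since 4198401 − 41·102400 = 1)

2049 320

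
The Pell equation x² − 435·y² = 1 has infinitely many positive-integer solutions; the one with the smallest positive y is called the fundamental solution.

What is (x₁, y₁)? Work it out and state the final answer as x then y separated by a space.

√435 = [20; 1,5,1,40, …], period ℓ=4 (even) → k=3
k=0  a_k=20  p_k/q_k = 20/1
k=1  a_k=1  p_k/q_k = 21/1
k=2  a_k=5  p_k/q_k = 125/6
k=3  a_k=1  p_k/q_k = 146/7
→ (146, 7).  Check: 146²=21316, 435·7²=21315, difference 1.

146 7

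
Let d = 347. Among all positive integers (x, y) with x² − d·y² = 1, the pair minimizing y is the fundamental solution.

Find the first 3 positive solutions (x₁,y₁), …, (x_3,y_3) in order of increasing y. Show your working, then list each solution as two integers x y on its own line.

√347 = [18; 1,1,1,2,4,…,1,1,36, …], period ℓ=14 (even) → k=13
i=0: a=18 ⇒ p=18, q=1
i=1: a=1 ⇒ p=19, q=1
i=2: a=1 ⇒ p=37, q=2
…
i=4: a=2 ⇒ p=149, q=8
…
i=6: a=1 ⇒ p=801, q=43
i=7: a=17 ⇒ p=14269, q=766
i=8: a=1 ⇒ p=15070, q=809
i=9: a=4 ⇒ p=74549, q=4002
i=10: a=2 ⇒ p=164168, q=8813
…
i=12: a=1 ⇒ p=402885, q=21628
i=13: a=1 ⇒ p=641602, q=34443
→ (641602, 34443).  Check: 641602²=411653126404, 347·34443²=411653126403, difference 1.
(x_2, y_2) = (641602·641602 + 347·34443·34443, 641602·34443 + 34443·641602) = (823306252807, 44197395372)
(x_3, y_3) = (641602·823306252807 + 347·34443·44197395372, 641602·44197395372 + 34443·823306252807) = (1056469876826312026, 56714274530897445)

641602 34443
823306252807 44197395372
1056469876826312026 56714274530897445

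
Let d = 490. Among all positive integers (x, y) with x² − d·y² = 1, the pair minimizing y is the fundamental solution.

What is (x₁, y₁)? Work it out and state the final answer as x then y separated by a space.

1039681 46968

d=490: √d = [22; 7,2,1,4,4,4,1,2,7,44] (ℓ=10, even), read p_9/q_9
i=0: a=22 ⇒ p=22, q=1
…
i=2: a=2 ⇒ p=332, q=15
…
i=4: a=4 ⇒ p=2280, q=103
i=5: a=4 ⇒ p=9607, q=434
i=6: a=4 ⇒ p=40708, q=1839
i=7: a=1 ⇒ p=50315, q=2273
i=8: a=2 ⇒ p=141338, q=6385
i=9: a=7 ⇒ p=1039681, q=46968
fundamental: x₁=1039681, y₁=46968  (since 1080936581761 − 490·2205993024 = 1)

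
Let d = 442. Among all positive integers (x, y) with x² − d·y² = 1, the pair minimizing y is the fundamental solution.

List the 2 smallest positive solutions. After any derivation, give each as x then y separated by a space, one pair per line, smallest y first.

√442 = [21; 42, …], period ℓ=1 (odd) → k=1
step 0: (21, 1)  from 21·(1,0) + (0,1)
step 1: (883, 42)  from 42·(21,1) + (1,0)
(x₁, y₁) = (883, 42);  883² − 442·42² = 1 ✓
(x_2, y_2) = (883·883 + 442·42·42, 883·42 + 42·883) = (1559377, 74172)

883 42
1559377 74172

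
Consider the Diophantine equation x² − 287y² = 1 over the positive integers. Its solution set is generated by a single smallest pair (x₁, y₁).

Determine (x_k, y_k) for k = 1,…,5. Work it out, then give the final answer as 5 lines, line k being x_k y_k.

288 17
165887 9792
95550624 5640175
55036993537 3248731008
31701212726688 1871263420433

[16; 1,15,1,32] for √287; ℓ=4 ⇒ convergent index 3
step 0: (16, 1)  from 16·(1,0) + (0,1)
step 1: (17, 1)  from 1·(16,1) + (1,0)
step 2: (271, 16)  from 15·(17,1) + (16,1)
step 3: (288, 17)  from 1·(271,16) + (17,1)
(x₁, y₁) = (288, 17);  288² − 287·17² = 1 ✓
(288+17√287)^2 = 165887 + 9792√287
(288+17√287)^3 = 95550624 + 5640175√287
(288+17√287)^4 = 55036993537 + 3248731008√287
(288+17√287)^5 = 31701212726688 + 1871263420433√287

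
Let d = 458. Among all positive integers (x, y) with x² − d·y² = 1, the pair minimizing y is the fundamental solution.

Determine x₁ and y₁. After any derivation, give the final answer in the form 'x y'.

[21; 2,2,42] for √458; ℓ=3 ⇒ convergent index 5
i=0: a=21 ⇒ p=21, q=1
…
i=4: a=2 ⇒ p=9181, q=429
i=5: a=2 ⇒ p=22899, q=1070
→ (22899, 1070).  Check: 22899²=524364201, 458·1070²=524364200, difference 1.

22899 1070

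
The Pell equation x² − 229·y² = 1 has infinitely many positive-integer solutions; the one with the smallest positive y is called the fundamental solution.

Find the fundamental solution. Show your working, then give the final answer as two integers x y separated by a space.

[15; 7,1,1,7,30] for √229; ℓ=5 ⇒ convergent index 9
a_0=15:  p_0=15·1+0=15,  q_0=15·0+1=1
a_1=7:  p_1=7·15+1=106,  q_1=7·1+0=7
a_2=1:  p_2=1·106+15=121,  q_2=1·7+1=8
a_3=1:  p_3=1·121+106=227,  q_3=1·8+7=15
a_4=7:  p_4=7·227+121=1710,  q_4=7·15+8=113
a_5=30:  p_5=30·1710+227=51527,  q_5=30·113+15=3405
a_6=7:  p_6=7·51527+1710=362399,  q_6=7·3405+113=23948
a_7=1:  p_7=1·362399+51527=413926,  q_7=1·23948+3405=27353
a_8=1:  p_8=1·413926+362399=776325,  q_8=1·27353+23948=51301
a_9=7:  p_9=7·776325+413926=5848201,  q_9=7·51301+27353=386460
fundamental: x₁=5848201, y₁=386460  (since 34201454936401 − 229·149351331600 = 1)

5848201 386460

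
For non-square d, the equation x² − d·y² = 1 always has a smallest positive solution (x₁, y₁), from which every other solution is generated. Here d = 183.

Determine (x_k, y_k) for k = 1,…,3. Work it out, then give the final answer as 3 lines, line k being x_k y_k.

√183 → a₀=13, period (1,1,8,1,1,26); ℓ=6 even so k=5
k=0  a_k=13  p_k/q_k = 13/1
k=1  a_k=1  p_k/q_k = 14/1
…
k=3  a_k=8  p_k/q_k = 230/17
k=4  a_k=1  p_k/q_k = 257/19
k=5  a_k=1  p_k/q_k = 487/36
(x₁, y₁) = (487, 36);  487² − 183·36² = 1 ✓
k=2:  x_2 = 487·487+183·36·36 = 474337,  y_2 = 487·36+36·487 = 35064
k=3:  x_3 = 487·474337+183·36·35064 = 462003751,  y_3 = 487·35064+36·474337 = 34152300

487 36
474337 35064
462003751 34152300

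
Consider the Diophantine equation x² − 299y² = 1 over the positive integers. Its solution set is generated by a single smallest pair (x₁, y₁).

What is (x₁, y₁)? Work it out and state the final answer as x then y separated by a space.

415 24

√299 → a₀=17, period (3,2,3,34); ℓ=4 even so k=3
i=0: a=17 ⇒ p=17, q=1
i=1: a=3 ⇒ p=52, q=3
i=2: a=2 ⇒ p=121, q=7
i=3: a=3 ⇒ p=415, q=24
→ (415, 24).  Check: 415²=172225, 299·24²=172224, difference 1.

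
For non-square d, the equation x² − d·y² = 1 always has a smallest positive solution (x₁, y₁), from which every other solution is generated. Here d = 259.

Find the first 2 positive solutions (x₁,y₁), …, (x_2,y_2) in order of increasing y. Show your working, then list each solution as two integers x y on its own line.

847225 52644
1435580401249 89202625800

√259 → a₀=16, period (10,1,2,3,4,3,2,1,10,32); ℓ=10 even so k=9
i=0: a=16 ⇒ p=16, q=1
i=1: a=10 ⇒ p=161, q=10
i=2: a=1 ⇒ p=177, q=11
…
i=4: a=3 ⇒ p=1722, q=107
i=5: a=4 ⇒ p=7403, q=460
…
i=8: a=1 ⇒ p=79196, q=4921
i=9: a=10 ⇒ p=847225, q=52644
(x₁, y₁) = (847225, 52644);  847225² − 259·52644² = 1 ✓
n=2: (847225,52644)∘(847225,52644) = (847225·847225+259·52644·52644, 847225·52644+52644·847225) = (1435580401249,89202625800)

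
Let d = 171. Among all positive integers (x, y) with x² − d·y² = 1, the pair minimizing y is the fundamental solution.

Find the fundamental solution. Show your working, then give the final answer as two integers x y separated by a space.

√171 → a₀=13, period (13,26); ℓ=2 even so k=1
k=0  a_k=13  p_k/q_k = 13/1
k=1  a_k=13  p_k/q_k = 170/13
fundamental: x₁=170, y₁=13  (since 28900 − 171·169 = 1)

170 13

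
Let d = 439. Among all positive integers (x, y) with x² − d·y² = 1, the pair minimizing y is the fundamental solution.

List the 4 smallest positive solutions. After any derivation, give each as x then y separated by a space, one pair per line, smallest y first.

d=439: √d = [20; 1,19,1,40] (ℓ=4, even), read p_3/q_3
step 0: (20, 1)  from 20·(1,0) + (0,1)
…
step 2: (419, 20)  from 19·(21,1) + (20,1)
step 3: (440, 21)  from 1·(419,20) + (21,1)
(x₁, y₁) = (440, 21);  440² − 439·21² = 1 ✓
k=2:  x_2 = 440·440+439·21·21 = 387199,  y_2 = 440·21+21·440 = 18480
k=3:  x_3 = 440·387199+439·21·18480 = 340734680,  y_3 = 440·18480+21·387199 = 16262379
k=4:  x_4 = 440·340734680+439·21·16262379 = 299846131201,  y_4 = 440·16262379+21·340734680 = 14310875040

440 21
387199 18480
340734680 16262379
299846131201 14310875040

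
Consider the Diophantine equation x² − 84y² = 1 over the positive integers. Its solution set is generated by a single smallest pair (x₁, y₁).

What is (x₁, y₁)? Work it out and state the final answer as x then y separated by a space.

√84 = [9; 6,18, …], period ℓ=2 (even) → k=1
a_0=9:  p_0=9·1+0=9,  q_0=9·0+1=1
a_1=6:  p_1=6·9+1=55,  q_1=6·1+0=6
(x₁, y₁) = (55, 6);  55² − 84·6² = 1 ✓

55 6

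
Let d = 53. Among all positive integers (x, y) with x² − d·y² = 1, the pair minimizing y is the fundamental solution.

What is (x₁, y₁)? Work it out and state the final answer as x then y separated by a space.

√53 = [7; 3,1,1,3,14, …], period ℓ=5 (odd) → k=9
i=0: a=7 ⇒ p=7, q=1
i=1: a=3 ⇒ p=22, q=3
…
i=6: a=3 ⇒ p=7979, q=1096
i=7: a=1 ⇒ p=10578, q=1453
i=8: a=1 ⇒ p=18557, q=2549
i=9: a=3 ⇒ p=66249, q=9100
(x₁, y₁) = (66249, 9100);  66249² − 53·9100² = 1 ✓

66249 9100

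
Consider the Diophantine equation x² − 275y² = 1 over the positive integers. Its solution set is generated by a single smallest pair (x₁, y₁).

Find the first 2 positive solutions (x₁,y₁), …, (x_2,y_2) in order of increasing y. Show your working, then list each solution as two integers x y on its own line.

[16; 1,1,2,1,1,32] for √275; ℓ=6 ⇒ convergent index 5
k=0  a_k=16  p_k/q_k = 16/1
k=1  a_k=1  p_k/q_k = 17/1
k=2  a_k=1  p_k/q_k = 33/2
k=3  a_k=2  p_k/q_k = 83/5
k=4  a_k=1  p_k/q_k = 116/7
k=5  a_k=1  p_k/q_k = 199/12
fundamental: x₁=199, y₁=12  (since 39601 − 275·144 = 1)
(199+12√275)^2 = 79201 + 4776√275

199 12
79201 4776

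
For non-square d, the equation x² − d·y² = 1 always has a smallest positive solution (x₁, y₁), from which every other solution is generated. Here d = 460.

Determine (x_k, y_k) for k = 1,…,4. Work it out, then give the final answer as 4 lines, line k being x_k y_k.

2535751 118230
12860066268001 599603681460
65219851798297071751 3040891269731634690
330762608834754335913072001 15421886156225925189922920

√460 = [21; 2,4,3,1,2,10,2,1,3,4,2,42, …], period ℓ=12 (even) → k=11
k=0  a_k=21  p_k/q_k = 21/1
k=1  a_k=2  p_k/q_k = 43/2
…
k=5  a_k=2  p_k/q_k = 2252/105
…
k=8  a_k=1  p_k/q_k = 72257/3369
k=9  a_k=3  p_k/q_k = 265693/12388
k=10  a_k=4  p_k/q_k = 1135029/52921
k=11  a_k=2  p_k/q_k = 2535751/118230
fundamental: x₁=2535751, y₁=118230  (since 6430033134001 − 460·13978332900 = 1)
k=2:  x_2 = 2535751·2535751+460·118230·118230 = 12860066268001,  y_2 = 2535751·118230+118230·2535751 = 599603681460
k=3:  x_3 = 2535751·12860066268001+460·118230·599603681460 = 65219851798297071751,  y_3 = 2535751·599603681460+118230·12860066268001 = 3040891269731634690
k=4:  x_4 = 2535751·65219851798297071751+460·118230·3040891269731634690 = 330762608834754335913072001,  y_4 = 2535751·3040891269731634690+118230·65219851798297071751 = 15421886156225925189922920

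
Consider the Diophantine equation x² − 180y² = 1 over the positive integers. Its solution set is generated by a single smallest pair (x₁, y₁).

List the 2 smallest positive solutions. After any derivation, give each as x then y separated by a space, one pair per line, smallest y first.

√180 → a₀=13, period (2,2,2,26); ℓ=4 even so k=3
k=0  a_k=13  p_k/q_k = 13/1
k=1  a_k=2  p_k/q_k = 27/2
k=2  a_k=2  p_k/q_k = 67/5
k=3  a_k=2  p_k/q_k = 161/12
fundamental: x₁=161, y₁=12  (since 25921 − 180·144 = 1)
(161+12√180)^2 = 51841 + 3864√180

161 12
51841 3864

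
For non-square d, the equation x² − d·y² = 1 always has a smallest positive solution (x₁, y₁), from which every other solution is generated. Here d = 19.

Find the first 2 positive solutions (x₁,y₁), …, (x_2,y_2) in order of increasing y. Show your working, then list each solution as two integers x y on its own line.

[4; 2,1,3,1,2,8] for √19; ℓ=6 ⇒ convergent index 5
step 0: (4, 1)  from 4·(1,0) + (0,1)
step 1: (9, 2)  from 2·(4,1) + (1,0)
step 2: (13, 3)  from 1·(9,2) + (4,1)
step 3: (48, 11)  from 3·(13,3) + (9,2)
step 4: (61, 14)  from 1·(48,11) + (13,3)
step 5: (170, 39)  from 2·(61,14) + (48,11)
(x₁, y₁) = (170, 39);  170² − 19·39² = 1 ✓
k=2:  x_2 = 170·170+19·39·39 = 57799,  y_2 = 170·39+39·170 = 13260

170 39
57799 13260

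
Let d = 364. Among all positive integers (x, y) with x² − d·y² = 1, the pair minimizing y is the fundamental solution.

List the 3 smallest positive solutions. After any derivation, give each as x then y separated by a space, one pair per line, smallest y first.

4954951 259710
49103078824801 2573700648420
486606699052048124551 25505121203178395130

√364 = [19; 12,1,2,3,1,8,1,3,2,1,12,38, …], period ℓ=12 (even) → k=11
step 0: (19, 1)  from 19·(1,0) + (0,1)
step 1: (229, 12)  from 12·(19,1) + (1,0)
…
step 9: (270499, 14178)  from 2·(119872,6283) + (30755,1612)
step 10: (390371, 20461)  from 1·(270499,14178) + (119872,6283)
step 11: (4954951, 259710)  from 12·(390371,20461) + (270499,14178)
(x₁, y₁) = (4954951, 259710);  4954951² − 364·259710² = 1 ✓
(4954951+259710√364)^2 = 49103078824801 + 2573700648420√364
(4954951+259710√364)^3 = 486606699052048124551 + 25505121203178395130√364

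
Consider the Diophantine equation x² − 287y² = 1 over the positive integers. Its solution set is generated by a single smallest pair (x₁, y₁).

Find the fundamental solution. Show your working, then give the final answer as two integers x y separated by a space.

[16; 1,15,1,32] for √287; ℓ=4 ⇒ convergent index 3
k=0  a_k=16  p_k/q_k = 16/1
k=1  a_k=1  p_k/q_k = 17/1
k=2  a_k=15  p_k/q_k = 271/16
k=3  a_k=1  p_k/q_k = 288/17
fundamental: x₁=288, y₁=17  (since 82944 − 287·289 = 1)

288 17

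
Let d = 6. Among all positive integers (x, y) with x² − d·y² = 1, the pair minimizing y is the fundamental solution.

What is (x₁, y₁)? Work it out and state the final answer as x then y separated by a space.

√6 → a₀=2, period (2,4); ℓ=2 even so k=1
step 0: (2, 1)  from 2·(1,0) + (0,1)
step 1: (5, 2)  from 2·(2,1) + (1,0)
(x₁, y₁) = (5, 2);  5² − 6·2² = 1 ✓

5 2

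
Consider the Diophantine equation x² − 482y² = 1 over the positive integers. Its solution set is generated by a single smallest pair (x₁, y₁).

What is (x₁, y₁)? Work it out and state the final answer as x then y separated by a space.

d=482: √d = [21; 1,20,1,42] (ℓ=4, even), read p_3/q_3
i=0: a=21 ⇒ p=21, q=1
i=1: a=1 ⇒ p=22, q=1
i=2: a=20 ⇒ p=461, q=21
i=3: a=1 ⇒ p=483, q=22
(x₁, y₁) = (483, 22);  483² − 482·22² = 1 ✓

483 22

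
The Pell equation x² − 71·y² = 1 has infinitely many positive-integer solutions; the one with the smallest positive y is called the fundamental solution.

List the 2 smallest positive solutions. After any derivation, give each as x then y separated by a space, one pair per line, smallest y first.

3480 413
24220799 2874480

[8; 2,2,1,7,1,2,2,16] for √71; ℓ=8 ⇒ convergent index 7
k=0  a_k=8  p_k/q_k = 8/1
k=1  a_k=2  p_k/q_k = 17/2
k=2  a_k=2  p_k/q_k = 42/5
k=3  a_k=1  p_k/q_k = 59/7
…
k=6  a_k=2  p_k/q_k = 1483/176
k=7  a_k=2  p_k/q_k = 3480/413
fundamental: x₁=3480, y₁=413  (since 12110400 − 71·170569 = 1)
k=2:  x_2 = 3480·3480+71·413·413 = 24220799,  y_2 = 3480·413+413·3480 = 2874480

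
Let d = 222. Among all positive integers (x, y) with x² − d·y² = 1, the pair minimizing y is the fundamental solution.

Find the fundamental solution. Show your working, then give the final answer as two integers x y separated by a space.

149 10

√222 = [14; 1,8,1,28, …], period ℓ=4 (even) → k=3
step 0: (14, 1)  from 14·(1,0) + (0,1)
…
step 2: (134, 9)  from 8·(15,1) + (14,1)
step 3: (149, 10)  from 1·(134,9) + (15,1)
→ (149, 10).  Check: 149²=22201, 222·10²=22200, difference 1.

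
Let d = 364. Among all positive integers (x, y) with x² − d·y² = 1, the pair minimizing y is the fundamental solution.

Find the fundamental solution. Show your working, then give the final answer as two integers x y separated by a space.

√364 → a₀=19, period (12,1,2,3,1,8,1,3,2,1,12,38); ℓ=12 even so k=11
step 0: (19, 1)  from 19·(1,0) + (0,1)
step 1: (229, 12)  from 12·(19,1) + (1,0)
…
step 4: (2423, 127)  from 3·(725,38) + (248,13)
step 5: (3148, 165)  from 1·(2423,127) + (725,38)
step 6: (27607, 1447)  from 8·(3148,165) + (2423,127)
step 7: (30755, 1612)  from 1·(27607,1447) + (3148,165)
step 8: (119872, 6283)  from 3·(30755,1612) + (27607,1447)
step 9: (270499, 14178)  from 2·(119872,6283) + (30755,1612)
step 10: (390371, 20461)  from 1·(270499,14178) + (119872,6283)
step 11: (4954951, 259710)  from 12·(390371,20461) + (270499,14178)
→ (4954951, 259710).  Check: 4954951²=24551539412401, 364·259710²=24551539412400, difference 1.

4954951 259710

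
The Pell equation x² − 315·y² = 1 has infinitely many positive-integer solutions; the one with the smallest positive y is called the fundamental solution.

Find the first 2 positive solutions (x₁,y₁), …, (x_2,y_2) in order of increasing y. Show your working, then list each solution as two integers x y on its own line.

71 4
10081 568

d=315: √d = [17; 1,2,1,34] (ℓ=4, even), read p_3/q_3
a_0=17:  p_0=17·1+0=17,  q_0=17·0+1=1
…
a_2=2:  p_2=2·18+17=53,  q_2=2·1+1=3
a_3=1:  p_3=1·53+18=71,  q_3=1·3+1=4
→ (71, 4).  Check: 71²=5041, 315·4²=5040, difference 1.
(71+4√315)^2 = 10081 + 568√315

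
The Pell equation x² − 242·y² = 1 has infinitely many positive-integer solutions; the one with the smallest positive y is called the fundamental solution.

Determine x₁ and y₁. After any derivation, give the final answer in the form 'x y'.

d=242: √d = [15; 1,1,3,1,14,1,3,1,1,30] (ℓ=10, even), read p_9/q_9
step 0: (15, 1)  from 15·(1,0) + (0,1)
…
step 2: (31, 2)  from 1·(16,1) + (15,1)
step 3: (109, 7)  from 3·(31,2) + (16,1)
…
step 6: (2209, 142)  from 1·(2069,133) + (140,9)
step 7: (8696, 559)  from 3·(2209,142) + (2069,133)
step 8: (10905, 701)  from 1·(8696,559) + (2209,142)
step 9: (19601, 1260)  from 1·(10905,701) + (8696,559)
→ (19601, 1260).  Check: 19601²=384199201, 242·1260²=384199200, difference 1.

19601 1260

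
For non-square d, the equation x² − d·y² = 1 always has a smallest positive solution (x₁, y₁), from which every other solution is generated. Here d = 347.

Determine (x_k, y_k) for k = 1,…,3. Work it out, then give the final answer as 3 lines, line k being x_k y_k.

[18; 1,1,1,2,4,…,1,1,36] for √347; ℓ=14 ⇒ convergent index 13
a_0=18:  p_0=18·1+0=18,  q_0=18·0+1=1
a_1=1:  p_1=1·18+1=19,  q_1=1·1+0=1
a_2=1:  p_2=1·19+18=37,  q_2=1·1+1=2
a_3=1:  p_3=1·37+19=56,  q_3=1·2+1=3
a_4=2:  p_4=2·56+37=149,  q_4=2·3+2=8
a_5=4:  p_5=4·149+56=652,  q_5=4·8+3=35
a_6=1:  p_6=1·652+149=801,  q_6=1·35+8=43
a_7=17:  p_7=17·801+652=14269,  q_7=17·43+35=766
…
a_9=4:  p_9=4·15070+14269=74549,  q_9=4·809+766=4002
a_10=2:  p_10=2·74549+15070=164168,  q_10=2·4002+809=8813
a_11=1:  p_11=1·164168+74549=238717,  q_11=1·8813+4002=12815
a_12=1:  p_12=1·238717+164168=402885,  q_12=1·12815+8813=21628
a_13=1:  p_13=1·402885+238717=641602,  q_13=1·21628+12815=34443
fundamental: x₁=641602, y₁=34443  (since 411653126404 − 347·1186320249 = 1)
n=2: (641602,34443)∘(641602,34443) = (641602·641602+347·34443·34443, 641602·34443+34443·641602) = (823306252807,44197395372)
n=3: (823306252807,44197395372)∘(641602,34443) = (641602·823306252807+347·34443·44197395372, 641602·44197395372+34443·823306252807) = (1056469876826312026,56714274530897445)

641602 34443
823306252807 44197395372
1056469876826312026 56714274530897445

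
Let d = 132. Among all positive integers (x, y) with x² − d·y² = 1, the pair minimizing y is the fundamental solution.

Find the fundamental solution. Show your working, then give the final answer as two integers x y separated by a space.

23 2

[11; 2,22] for √132; ℓ=2 ⇒ convergent index 1
step 0: (11, 1)  from 11·(1,0) + (0,1)
step 1: (23, 2)  from 2·(11,1) + (1,0)
→ (23, 2).  Check: 23²=529, 132·2²=528, difference 1.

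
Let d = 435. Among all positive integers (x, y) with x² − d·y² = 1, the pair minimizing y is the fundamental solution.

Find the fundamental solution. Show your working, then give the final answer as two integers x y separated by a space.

√435 → a₀=20, period (1,5,1,40); ℓ=4 even so k=3
k=0  a_k=20  p_k/q_k = 20/1
k=1  a_k=1  p_k/q_k = 21/1
k=2  a_k=5  p_k/q_k = 125/6
k=3  a_k=1  p_k/q_k = 146/7
fundamental: x₁=146, y₁=7  (since 21316 − 435·49 = 1)

146 7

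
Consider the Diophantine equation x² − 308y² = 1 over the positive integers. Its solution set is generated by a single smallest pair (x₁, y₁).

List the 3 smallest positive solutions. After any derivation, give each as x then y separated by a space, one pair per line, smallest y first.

√308 = [17; 1,1,4,1,1,34, …], period ℓ=6 (even) → k=5
i=0: a=17 ⇒ p=17, q=1
i=1: a=1 ⇒ p=18, q=1
…
i=4: a=1 ⇒ p=193, q=11
i=5: a=1 ⇒ p=351, q=20
→ (351, 20).  Check: 351²=123201, 308·20²=123200, difference 1.
(x_2, y_2) = (351·351 + 308·20·20, 351·20 + 20·351) = (246401, 14040)
(x_3, y_3) = (351·246401 + 308·20·14040, 351·14040 + 20·246401) = (172973151, 9856060)

351 20
246401 14040
172973151 9856060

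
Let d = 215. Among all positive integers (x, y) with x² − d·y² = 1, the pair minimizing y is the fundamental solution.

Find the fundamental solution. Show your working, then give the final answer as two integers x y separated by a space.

√215 = [14; 1,1,1,28, …], period ℓ=4 (even) → k=3
a_0=14:  p_0=14·1+0=14,  q_0=14·0+1=1
…
a_2=1:  p_2=1·15+14=29,  q_2=1·1+1=2
a_3=1:  p_3=1·29+15=44,  q_3=1·2+1=3
(x₁, y₁) = (44, 3);  44² − 215·3² = 1 ✓

44 3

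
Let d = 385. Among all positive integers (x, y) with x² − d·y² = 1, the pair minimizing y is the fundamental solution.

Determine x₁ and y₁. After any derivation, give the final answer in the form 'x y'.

[19; 1,1,1,1,1,…,1,1,38] for √385; ℓ=16 ⇒ convergent index 15
i=0: a=19 ⇒ p=19, q=1
…
i=3: a=1 ⇒ p=59, q=3
…
i=5: a=1 ⇒ p=157, q=8
i=6: a=3 ⇒ p=569, q=29
i=7: a=1 ⇒ p=726, q=37
i=8: a=2 ⇒ p=2021, q=103
…
i=13: a=1 ⇒ p=36280, q=1849
i=14: a=1 ⇒ p=59551, q=3035
i=15: a=1 ⇒ p=95831, q=4884
fundamental: x₁=95831, y₁=4884  (since 9183580561 − 385·23853456 = 1)

95831 4884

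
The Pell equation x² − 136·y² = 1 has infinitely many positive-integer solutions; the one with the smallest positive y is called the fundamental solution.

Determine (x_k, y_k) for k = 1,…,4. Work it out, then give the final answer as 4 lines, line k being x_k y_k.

√136 = [11; 1,1,1,22, …], period ℓ=4 (even) → k=3
step 0: (11, 1)  from 11·(1,0) + (0,1)
step 1: (12, 1)  from 1·(11,1) + (1,0)
step 2: (23, 2)  from 1·(12,1) + (11,1)
step 3: (35, 3)  from 1·(23,2) + (12,1)
fundamental: x₁=35, y₁=3  (since 1225 − 136·9 = 1)
(35+3√136)^2 = 2449 + 210√136
(35+3√136)^3 = 171395 + 14697√136
(35+3√136)^4 = 11995201 + 1028580√136

35 3
2449 210
171395 14697
11995201 1028580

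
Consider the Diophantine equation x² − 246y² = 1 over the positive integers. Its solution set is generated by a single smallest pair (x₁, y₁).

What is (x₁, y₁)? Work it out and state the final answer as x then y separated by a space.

d=246: √d = [15; 1,2,5,1,14,1,5,2,1,30] (ℓ=10, even), read p_9/q_9
k=0  a_k=15  p_k/q_k = 15/1
k=1  a_k=1  p_k/q_k = 16/1
…
k=4  a_k=1  p_k/q_k = 298/19
k=5  a_k=14  p_k/q_k = 4423/282
k=6  a_k=1  p_k/q_k = 4721/301
…
k=8  a_k=2  p_k/q_k = 60777/3875
k=9  a_k=1  p_k/q_k = 88805/5662
→ (88805, 5662).  Check: 88805²=7886328025, 246·5662²=7886328024, difference 1.

88805 5662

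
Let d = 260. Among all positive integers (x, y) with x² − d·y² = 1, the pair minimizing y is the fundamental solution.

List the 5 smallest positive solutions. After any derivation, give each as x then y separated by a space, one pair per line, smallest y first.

129 8
33281 2064
8586369 532504
2215249921 137383968
571525893249 35444531240

√260 → a₀=16, period (8,32); ℓ=2 even so k=1
step 0: (16, 1)  from 16·(1,0) + (0,1)
step 1: (129, 8)  from 8·(16,1) + (1,0)
fundamental: x₁=129, y₁=8  (since 16641 − 260·64 = 1)
k=2:  x_2 = 129·129+260·8·8 = 33281,  y_2 = 129·8+8·129 = 2064
k=3:  x_3 = 129·33281+260·8·2064 = 8586369,  y_3 = 129·2064+8·33281 = 532504
k=4:  x_4 = 129·8586369+260·8·532504 = 2215249921,  y_4 = 129·532504+8·8586369 = 137383968
k=5:  x_5 = 129·2215249921+260·8·137383968 = 571525893249,  y_5 = 129·137383968+8·2215249921 = 35444531240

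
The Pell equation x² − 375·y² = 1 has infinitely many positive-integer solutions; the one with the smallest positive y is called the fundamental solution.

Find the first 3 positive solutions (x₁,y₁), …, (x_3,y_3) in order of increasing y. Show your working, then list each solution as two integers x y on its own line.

√375 → a₀=19, period (2,1,2,1,5,1,2,1,2,38); ℓ=10 even so k=9
i=0: a=19 ⇒ p=19, q=1
…
i=5: a=5 ⇒ p=1220, q=63
…
i=8: a=1 ⇒ p=5519, q=285
i=9: a=2 ⇒ p=15124, q=781
→ (15124, 781).  Check: 15124²=228735376, 375·781²=228735375, difference 1.
k=2:  x_2 = 15124·15124+375·781·781 = 457470751,  y_2 = 15124·781+781·15124 = 23623688
k=3:  x_3 = 15124·457470751+375·781·23623688 = 13837575261124,  y_3 = 15124·23623688+781·457470751 = 714569313843

15124 781
457470751 23623688
13837575261124 714569313843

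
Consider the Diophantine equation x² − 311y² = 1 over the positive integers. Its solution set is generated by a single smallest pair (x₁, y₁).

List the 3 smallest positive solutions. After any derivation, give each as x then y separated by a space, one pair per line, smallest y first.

16883880 957397
570130807708799 32329152120720
19252040283316857636360 1091683049815963029803

d=311: √d = [17; 1,1,1,2,1,…,1,1,34] (ℓ=16, even), read p_15/q_15
a_0=17:  p_0=17·1+0=17,  q_0=17·0+1=1
a_1=1:  p_1=1·17+1=18,  q_1=1·1+0=1
a_2=1:  p_2=1·18+17=35,  q_2=1·1+1=2
…
a_4=2:  p_4=2·53+35=141,  q_4=2·3+2=8
a_5=1:  p_5=1·141+53=194,  q_5=1·8+3=11
…
a_10=6:  p_10=6·217583+71158=1376656,  q_10=6·12338+4035=78063
…
a_12=2:  p_12=2·1594239+1376656=4565134,  q_12=2·90401+78063=258865
…
a_14=1:  p_14=1·6159373+4565134=10724507,  q_14=1·349266+258865=608131
a_15=1:  p_15=1·10724507+6159373=16883880,  q_15=1·608131+349266=957397
fundamental: x₁=16883880, y₁=957397  (since 285065403854400 − 311·916609015609 = 1)
n=2: (16883880,957397)∘(16883880,957397) = (16883880·16883880+311·957397·957397, 16883880·957397+957397·16883880) = (570130807708799,32329152120720)
n=3: (570130807708799,32329152120720)∘(16883880,957397) = (16883880·570130807708799+311·957397·32329152120720, 16883880·32329152120720+957397·570130807708799) = (19252040283316857636360,1091683049815963029803)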